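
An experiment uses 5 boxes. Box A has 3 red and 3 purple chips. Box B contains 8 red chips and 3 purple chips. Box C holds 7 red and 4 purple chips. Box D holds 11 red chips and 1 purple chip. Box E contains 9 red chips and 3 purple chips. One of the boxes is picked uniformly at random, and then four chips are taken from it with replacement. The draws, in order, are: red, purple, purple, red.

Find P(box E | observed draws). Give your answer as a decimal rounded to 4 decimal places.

0.1790

Compute the likelihood of the observed sequence for each case: P(data | box A) = (3/6)(3/6)(3/6)(3/6) = 0.0625; P(data | box B) = (8/11)(3/11)(3/11)(8/11) = 0.039342; P(data | box C) = (7/11)(4/11)(4/11)(7/11) = 0.053548; P(data | box D) = (11/12)(1/12)(1/12)(11/12) = 0.0058353; P(data | box E) = (9/12)(3/12)(3/12)(9/12) = 0.035156.
Weighting by the prior gives 1/5 · 0.0625 = 0.0125, 1/5 · 0.039342 = 0.0078683, 1/5 · 0.053548 = 0.01071, 1/5 · 0.0058353 = 0.0011671, 1/5 · 0.035156 = 0.0070313; with total 0.039276.
So P(box E | data) = (0.0070313) / (0.039276) = 0.17902.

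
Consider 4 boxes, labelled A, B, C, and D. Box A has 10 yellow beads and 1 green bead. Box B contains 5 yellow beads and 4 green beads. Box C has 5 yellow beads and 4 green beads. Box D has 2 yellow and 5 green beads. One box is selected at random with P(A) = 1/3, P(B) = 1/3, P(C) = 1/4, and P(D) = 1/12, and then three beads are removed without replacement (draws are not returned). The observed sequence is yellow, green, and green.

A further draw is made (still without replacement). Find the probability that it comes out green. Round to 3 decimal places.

For each hypothesis, P(data | H) works out to: P(data | box A) = (10/11)(1/10)(0/9) = 0; P(data | box B) = (5/9)(4/8)(3/7) = 5/42; P(data | box C) = (5/9)(4/8)(3/7) = 5/42; P(data | box D) = (2/7)(5/6)(4/5) = 4/21.
Multiplying each by its prior: 1/3 · 0 = 0, 1/3 · 5/42 = 5/126, 1/4 · 5/42 = 5/168, 1/12 · 4/21 = 1/63; these sum to 43/504.
Dividing through by the total gives posterior P(box A | data) = 0, P(box B | data) = 20/43, P(box C | data) = 15/43, P(box D | data) = 8/43.
Averaging over the posterior, P(green next | data) = (1/3)(20/43) + (1/3)(15/43) + (3/4)(8/43) = 53/129.

0.411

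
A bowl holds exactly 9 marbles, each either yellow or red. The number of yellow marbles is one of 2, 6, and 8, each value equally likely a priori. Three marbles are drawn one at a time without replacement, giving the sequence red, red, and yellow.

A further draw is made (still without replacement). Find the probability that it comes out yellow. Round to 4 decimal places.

0.3667

For each hypothesis, P(data | H) works out to: P(data | r = 2) = (7/9)(6/8)(2/7) = 1/6; P(data | r = 6) = (3/9)(2/8)(6/7) = 1/14; P(data | r = 8) = (1/9)(0/8) = 0.
Weighting by the prior gives 1/3 · 1/6 = 1/18, 1/3 · 1/14 = 1/42, 1/3 · 0 = 0; summing to 5/63.
The posterior is then P(r = 2 | data) = 7/10, P(r = 6 | data) = 3/10, P(r = 8 | data) = 0.
The predictive probability is P(yellow next | data) = (1/6)(7/10) + (5/6)(3/10) = 11/30.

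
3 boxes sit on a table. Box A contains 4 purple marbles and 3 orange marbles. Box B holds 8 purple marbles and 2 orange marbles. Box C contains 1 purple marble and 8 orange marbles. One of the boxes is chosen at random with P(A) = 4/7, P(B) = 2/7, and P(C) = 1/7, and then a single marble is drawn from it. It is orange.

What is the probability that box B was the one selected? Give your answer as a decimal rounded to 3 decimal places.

Compute the likelihood of this draw for each case: P(data | box A) = (3/7) = 0.42857; P(data | box B) = (2/10) = 0.2; P(data | box C) = (8/9) = 0.88889.
The prior-weighted likelihoods are 4/7 · 0.42857 = 0.2449, 2/7 · 0.2 = 0.057143, 1/7 · 0.88889 = 0.12698; summing to 0.42902.
Therefore the posterior P(box B | data) = (0.057143) / (0.42902) = 0.13319.

0.133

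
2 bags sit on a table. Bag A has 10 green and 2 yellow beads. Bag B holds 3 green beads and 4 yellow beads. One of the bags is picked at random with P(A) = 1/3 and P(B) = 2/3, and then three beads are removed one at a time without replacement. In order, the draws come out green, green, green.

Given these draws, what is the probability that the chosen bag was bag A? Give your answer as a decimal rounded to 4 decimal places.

The likelihood of the observed sequence under each hypothesis: P(data | bag A) = (10/12)(9/11)(8/10) = 0.54545; P(data | bag B) = (3/7)(2/6)(1/5) = 0.028571.
Multiplying each by its prior: 1/3 · 0.54545 = 0.18182, 2/3 · 0.028571 = 0.019048; with total 0.20087.
By Bayes' rule, P(bag A | data) = (0.18182) / (0.20087) = 0.90517.

0.9052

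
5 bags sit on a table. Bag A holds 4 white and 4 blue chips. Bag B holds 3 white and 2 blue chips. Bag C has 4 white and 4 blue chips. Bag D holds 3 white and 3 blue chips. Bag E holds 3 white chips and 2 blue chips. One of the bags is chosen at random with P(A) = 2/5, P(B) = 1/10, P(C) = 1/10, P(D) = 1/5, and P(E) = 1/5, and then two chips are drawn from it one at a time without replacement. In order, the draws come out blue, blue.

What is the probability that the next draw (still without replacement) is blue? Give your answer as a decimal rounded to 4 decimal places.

The likelihood of the observed sequence under each hypothesis: P(data | bag A) = (4/8)(3/7) = 3/14; P(data | bag B) = (2/5)(1/4) = 1/10; P(data | bag C) = (4/8)(3/7) = 3/14; P(data | bag D) = (3/6)(2/5) = 1/5; P(data | bag E) = (2/5)(1/4) = 1/10.
The prior-weighted likelihoods are 2/5 · 3/14 = 3/35, 1/10 · 1/10 = 1/100, 1/10 · 3/14 = 3/140, 1/5 · 1/5 = 1/25, 1/5 · 1/10 = 1/50; summing to 31/175.
The posterior is then P(bag A | data) = 15/31, P(bag B | data) = 7/124, P(bag C | data) = 15/124, P(bag D | data) = 7/31, P(bag E | data) = 7/62.
Averaging over the posterior, P(blue next | data) = (1/3)(15/31) + (0)(7/124) + (1/3)(15/124) + (1/4)(7/31) + (0)(7/62) = 8/31.

0.2581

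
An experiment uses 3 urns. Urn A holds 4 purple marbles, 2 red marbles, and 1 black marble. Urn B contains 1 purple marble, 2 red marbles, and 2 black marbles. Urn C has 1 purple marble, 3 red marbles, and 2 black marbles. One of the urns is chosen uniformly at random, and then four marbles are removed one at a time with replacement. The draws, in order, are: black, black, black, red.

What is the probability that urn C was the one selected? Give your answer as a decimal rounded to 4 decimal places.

0.4120

The likelihood of the observed sequence under each hypothesis: P(data | urn A) = (1/7)(1/7)(1/7)(2/7) = 0.00083299; P(data | urn B) = (2/5)(2/5)(2/5)(2/5) = 0.0256; P(data | urn C) = (2/6)(2/6)(2/6)(3/6) = 0.018519.
Weighting by the prior gives 1/3 · 0.00083299 = 0.00027766, 1/3 · 0.0256 = 0.0085333, 1/3 · 0.018519 = 0.0061728; with total 0.014984.
By Bayes' rule, P(urn C | data) = (0.0061728) / (0.014984) = 0.41197.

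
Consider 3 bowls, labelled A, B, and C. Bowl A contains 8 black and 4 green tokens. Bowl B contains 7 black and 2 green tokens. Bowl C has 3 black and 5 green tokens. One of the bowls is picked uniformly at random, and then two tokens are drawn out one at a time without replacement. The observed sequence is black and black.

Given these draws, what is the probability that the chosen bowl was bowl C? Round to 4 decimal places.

0.0961

Compute the likelihood of the observed sequence for each case: P(data | bowl A) = (8/12)(7/11) = 0.42424; P(data | bowl B) = (7/9)(6/8) = 0.58333; P(data | bowl C) = (3/8)(2/7) = 0.10714.
Multiplying each by its prior: 1/3 · 0.42424 = 0.14141, 1/3 · 0.58333 = 0.19444, 1/3 · 0.10714 = 0.035714; summing to 0.37157.
Therefore the posterior P(bowl C | data) = (0.035714) / (0.37157) = 0.096117.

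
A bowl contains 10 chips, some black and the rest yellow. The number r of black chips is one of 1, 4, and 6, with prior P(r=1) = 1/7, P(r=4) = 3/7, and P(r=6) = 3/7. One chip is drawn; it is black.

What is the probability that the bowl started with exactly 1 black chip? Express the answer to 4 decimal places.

0.0323

For each hypothesis, P(data | H) works out to: P(data | r = 1) = (1/10) = 1/10; P(data | r = 4) = (4/10) = 2/5; P(data | r = 6) = (6/10) = 3/5.
Multiplying each by its prior: 1/7 · 1/10 = 1/70, 3/7 · 2/5 = 6/35, 3/7 · 3/5 = 9/35; with total 31/70.
By Bayes' rule, P(r = 1 | data) = (1/70) / (31/70) = 1/31.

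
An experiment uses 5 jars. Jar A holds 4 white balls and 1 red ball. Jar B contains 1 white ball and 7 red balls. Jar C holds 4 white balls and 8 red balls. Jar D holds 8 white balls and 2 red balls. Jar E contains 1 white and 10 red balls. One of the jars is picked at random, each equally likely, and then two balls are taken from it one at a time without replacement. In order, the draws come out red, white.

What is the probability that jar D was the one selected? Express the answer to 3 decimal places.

For each hypothesis, P(data | H) works out to: P(data | jar A) = (1/5)(4/4) = 0.2; P(data | jar B) = (7/8)(1/7) = 0.125; P(data | jar C) = (8/12)(4/11) = 0.24242; P(data | jar D) = (2/10)(8/9) = 0.17778; P(data | jar E) = (10/11)(1/10) = 0.090909.
The prior-weighted likelihoods are 1/5 · 0.2 = 0.04, 1/5 · 0.125 = 0.025, 1/5 · 0.24242 = 0.048485, 1/5 · 0.17778 = 0.035556, 1/5 · 0.090909 = 0.018182; summing to 0.16722.
So P(jar D | data) = (0.035556) / (0.16722) = 0.21262.

0.213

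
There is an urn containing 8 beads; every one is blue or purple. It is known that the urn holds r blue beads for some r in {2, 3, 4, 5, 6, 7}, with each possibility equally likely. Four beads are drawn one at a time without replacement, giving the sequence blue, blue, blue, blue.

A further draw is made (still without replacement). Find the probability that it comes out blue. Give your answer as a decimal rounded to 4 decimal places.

For each hypothesis, P(data | H) works out to: P(data | r = 2) = (2/8)(1/7)(0/6) = 0; P(data | r = 3) = (3/8)(2/7)(1/6)(0/5) = 0; P(data | r = 4) = (4/8)(3/7)(2/6)(1/5) = 1/70; P(data | r = 5) = (5/8)(4/7)(3/6)(2/5) = 1/14; P(data | r = 6) = (6/8)(5/7)(4/6)(3/5) = 3/14; P(data | r = 7) = (7/8)(6/7)(5/6)(4/5) = 1/2.
Multiplying each by its prior: 1/6 · 0 = 0, 1/6 · 0 = 0, 1/6 · 1/70 = 1/420, 1/6 · 1/14 = 1/84, 1/6 · 3/14 = 1/28, 1/6 · 1/2 = 1/12; with total 2/15.
Normalising, the posterior is P(r = 2 | data) = 0, P(r = 3 | data) = 0, P(r = 4 | data) = 1/56, P(r = 5 | data) = 5/56, P(r = 6 | data) = 15/56, P(r = 7 | data) = 5/8.
The predictive probability is P(blue next | data) = (0)(1/56) + (1/4)(5/56) + (1/2)(15/56) + (3/4)(5/8) = 5/8.

0.6250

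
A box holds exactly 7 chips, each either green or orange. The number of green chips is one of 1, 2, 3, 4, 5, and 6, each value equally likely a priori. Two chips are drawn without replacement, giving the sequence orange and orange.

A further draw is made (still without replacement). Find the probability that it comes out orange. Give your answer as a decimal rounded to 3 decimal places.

0.600

The likelihood of the observed sequence under each hypothesis: P(data | r = 1) = (6/7)(5/6) = 5/7; P(data | r = 2) = (5/7)(4/6) = 10/21; P(data | r = 3) = (4/7)(3/6) = 2/7; P(data | r = 4) = (3/7)(2/6) = 1/7; P(data | r = 5) = (2/7)(1/6) = 1/21; P(data | r = 6) = (1/7)(0/6) = 0.
Multiplying each by its prior: 1/6 · 5/7 = 5/42, 1/6 · 10/21 = 5/63, 1/6 · 2/7 = 1/21, 1/6 · 1/7 = 1/42, 1/6 · 1/21 = 1/126, 1/6 · 0 = 0; these sum to 5/18.
The posterior is then P(r = 1 | data) = 3/7, P(r = 2 | data) = 2/7, P(r = 3 | data) = 6/35, P(r = 4 | data) = 3/35, P(r = 5 | data) = 1/35, P(r = 6 | data) = 0.
Averaging over the posterior, P(orange next | data) = (4/5)(3/7) + (3/5)(2/7) + (2/5)(6/35) + (1/5)(3/35) + (0)(1/35) = 3/5.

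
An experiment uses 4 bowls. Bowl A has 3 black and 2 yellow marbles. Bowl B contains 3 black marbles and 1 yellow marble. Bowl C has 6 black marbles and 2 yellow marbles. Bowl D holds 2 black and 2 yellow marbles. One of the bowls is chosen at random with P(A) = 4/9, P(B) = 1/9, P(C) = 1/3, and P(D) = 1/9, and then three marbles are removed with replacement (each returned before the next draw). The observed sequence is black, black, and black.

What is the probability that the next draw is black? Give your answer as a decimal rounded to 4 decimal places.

0.6899

Under each hypothesis, the probability of the observed sequence is: P(data | bowl A) = (3/5)(3/5)(3/5) = 0.216; P(data | bowl B) = (3/4)(3/4)(3/4) = 0.42188; P(data | bowl C) = (6/8)(6/8)(6/8) = 0.42188; P(data | bowl D) = (2/4)(2/4)(2/4) = 0.125.
Weighting by the prior gives 4/9 · 0.216 = 0.096, 1/9 · 0.42188 = 0.046875, 1/3 · 0.42188 = 0.14062, 1/9 · 0.125 = 0.013889; these sum to 0.29739.
Normalising, the posterior is P(bowl A | data) = 0.32281, P(bowl B | data) = 0.15762, P(bowl C | data) = 0.47287, P(bowl D | data) = 0.046703.
Averaging over the posterior, P(black next | data) = (3/5)(0.32281) + (3/4)(0.15762) + (3/4)(0.47287) + (1/2)(0.046703) = 0.6899.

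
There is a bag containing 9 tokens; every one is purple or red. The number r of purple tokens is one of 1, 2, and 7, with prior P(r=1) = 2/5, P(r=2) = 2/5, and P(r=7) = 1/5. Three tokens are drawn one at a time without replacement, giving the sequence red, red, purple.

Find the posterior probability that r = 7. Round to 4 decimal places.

For each hypothesis, P(data | H) works out to: P(data | r = 1) = (8/9)(7/8)(1/7) = 1/9; P(data | r = 2) = (7/9)(6/8)(2/7) = 1/6; P(data | r = 7) = (2/9)(1/8)(7/7) = 1/36.
Multiplying each by its prior: 2/5 · 1/9 = 2/45, 2/5 · 1/6 = 1/15, 1/5 · 1/36 = 1/180; these sum to 7/60.
Therefore the posterior P(r = 7 | data) = (1/180) / (7/60) = 1/21.

0.0476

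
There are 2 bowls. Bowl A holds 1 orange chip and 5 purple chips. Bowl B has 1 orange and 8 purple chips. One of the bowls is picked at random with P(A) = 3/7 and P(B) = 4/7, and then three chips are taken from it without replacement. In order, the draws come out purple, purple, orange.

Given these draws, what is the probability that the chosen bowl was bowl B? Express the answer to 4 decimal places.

Under each hypothesis, the probability of the observed sequence is: P(data | bowl A) = (5/6)(4/5)(1/4) = 1/6; P(data | bowl B) = (8/9)(7/8)(1/7) = 1/9.
Weighting by the prior gives 3/7 · 1/6 = 1/14, 4/7 · 1/9 = 4/63; these sum to 17/126.
So P(bowl B | data) = (4/63) / (17/126) = 8/17.

0.4706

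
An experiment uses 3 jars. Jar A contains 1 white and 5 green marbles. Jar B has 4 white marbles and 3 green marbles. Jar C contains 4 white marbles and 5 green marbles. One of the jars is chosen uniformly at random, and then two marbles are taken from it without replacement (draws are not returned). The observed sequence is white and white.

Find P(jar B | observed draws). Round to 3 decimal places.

0.632

Under each hypothesis, the probability of the observed sequence is: P(data | jar A) = (1/6)(0/5) = 0; P(data | jar B) = (4/7)(3/6) = 2/7; P(data | jar C) = (4/9)(3/8) = 1/6.
Multiplying each by its prior: 1/3 · 0 = 0, 1/3 · 2/7 = 2/21, 1/3 · 1/6 = 1/18; these sum to 19/126.
Hence P(jar B | data) = (2/21) / (19/126) = 12/19.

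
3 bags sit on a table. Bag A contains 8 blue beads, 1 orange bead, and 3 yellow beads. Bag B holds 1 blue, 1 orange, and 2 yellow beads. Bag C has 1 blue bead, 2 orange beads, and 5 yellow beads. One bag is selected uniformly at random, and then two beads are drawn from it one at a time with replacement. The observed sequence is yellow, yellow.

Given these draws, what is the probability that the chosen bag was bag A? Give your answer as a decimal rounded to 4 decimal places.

0.0889

For each hypothesis, P(data | H) works out to: P(data | bag A) = (3/12)(3/12) = 1/16; P(data | bag B) = (2/4)(2/4) = 1/4; P(data | bag C) = (5/8)(5/8) = 25/64.
Weighting by the prior gives 1/3 · 1/16 = 1/48, 1/3 · 1/4 = 1/12, 1/3 · 25/64 = 25/192; these sum to 15/64.
Therefore the posterior P(bag A | data) = (1/48) / (15/64) = 4/45.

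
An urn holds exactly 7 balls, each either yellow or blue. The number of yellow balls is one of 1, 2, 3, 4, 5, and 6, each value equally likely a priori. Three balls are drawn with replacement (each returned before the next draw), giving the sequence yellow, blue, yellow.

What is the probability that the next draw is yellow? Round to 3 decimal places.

0.592

Under each hypothesis, the probability of the observed sequence is: P(data | r = 1) = (1/7)(6/7)(1/7) = 0.017493; P(data | r = 2) = (2/7)(5/7)(2/7) = 0.058309; P(data | r = 3) = (3/7)(4/7)(3/7) = 0.10496; P(data | r = 4) = (4/7)(3/7)(4/7) = 0.13994; P(data | r = 5) = (5/7)(2/7)(5/7) = 0.14577; P(data | r = 6) = (6/7)(1/7)(6/7) = 0.10496.
Weighting by the prior gives 1/6 · 0.017493 = 0.0029155, 1/6 · 0.058309 = 0.0097182, 1/6 · 0.10496 = 0.017493, 1/6 · 0.13994 = 0.023324, 1/6 · 0.14577 = 0.024295, 1/6 · 0.10496 = 0.017493; summing to 0.095238.
Dividing through by the total gives posterior P(r = 1 | data) = 0.030612, P(r = 2 | data) = 0.10204, P(r = 3 | data) = 0.18367, P(r = 4 | data) = 0.2449, P(r = 5 | data) = 0.2551, P(r = 6 | data) = 0.18367.
The predictive probability is P(yellow next | data) = (1/7)(0.030612) + (2/7)(0.10204) + (3/7)(0.18367) + (4/7)(0.2449) + (5/7)(0.2551) + (6/7)(0.18367) = 0.59184.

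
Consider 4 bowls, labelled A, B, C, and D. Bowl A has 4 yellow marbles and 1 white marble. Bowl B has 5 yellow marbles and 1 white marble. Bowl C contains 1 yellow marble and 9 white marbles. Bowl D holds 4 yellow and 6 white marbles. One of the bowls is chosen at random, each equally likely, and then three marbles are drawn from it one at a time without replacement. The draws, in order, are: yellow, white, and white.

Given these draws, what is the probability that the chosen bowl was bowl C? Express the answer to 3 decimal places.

0.375

For each hypothesis, P(data | H) works out to: P(data | bowl A) = (4/5)(1/4)(0/3) = 0; P(data | bowl B) = (5/6)(1/5)(0/4) = 0; P(data | bowl C) = (1/10)(9/9)(8/8) = 1/10; P(data | bowl D) = (4/10)(6/9)(5/8) = 1/6.
Weighting by the prior gives 1/4 · 0 = 0, 1/4 · 0 = 0, 1/4 · 1/10 = 1/40, 1/4 · 1/6 = 1/24; these sum to 1/15.
So P(bowl C | data) = (1/40) / (1/15) = 3/8.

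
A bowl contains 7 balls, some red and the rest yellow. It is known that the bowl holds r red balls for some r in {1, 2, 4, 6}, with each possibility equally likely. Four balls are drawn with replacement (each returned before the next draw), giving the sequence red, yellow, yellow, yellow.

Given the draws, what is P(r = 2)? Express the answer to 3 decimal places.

0.431

The likelihood of the observed sequence under each hypothesis: P(data | r = 1) = (1/7)(6/7)(6/7)(6/7) = 0.089963; P(data | r = 2) = (2/7)(5/7)(5/7)(5/7) = 0.10412; P(data | r = 4) = (4/7)(3/7)(3/7)(3/7) = 0.044981; P(data | r = 6) = (6/7)(1/7)(1/7)(1/7) = 0.002499.
Multiplying each by its prior: 1/4 · 0.089963 = 0.022491, 1/4 · 0.10412 = 0.026031, 1/4 · 0.044981 = 0.011245, 1/4 · 0.002499 = 0.00062474; with total 0.060392.
Therefore the posterior P(r = 2 | data) = (0.026031) / (0.060392) = 0.43103.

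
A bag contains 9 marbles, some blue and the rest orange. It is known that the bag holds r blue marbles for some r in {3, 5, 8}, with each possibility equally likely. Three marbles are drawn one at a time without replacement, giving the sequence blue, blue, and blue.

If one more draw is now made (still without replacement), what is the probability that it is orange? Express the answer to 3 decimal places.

Under each hypothesis, the probability of the observed sequence is: P(data | r = 3) = (3/9)(2/8)(1/7) = 1/84; P(data | r = 5) = (5/9)(4/8)(3/7) = 5/42; P(data | r = 8) = (8/9)(7/8)(6/7) = 2/3.
Weighting by the prior gives 1/3 · 1/84 = 1/252, 1/3 · 5/42 = 5/126, 1/3 · 2/3 = 2/9; summing to 67/252.
Normalising, the posterior is P(r = 3 | data) = 1/67, P(r = 5 | data) = 10/67, P(r = 8 | data) = 56/67.
Averaging over the posterior, P(orange next | data) = (1)(1/67) + (2/3)(10/67) + (1/6)(56/67) = 17/67.

0.254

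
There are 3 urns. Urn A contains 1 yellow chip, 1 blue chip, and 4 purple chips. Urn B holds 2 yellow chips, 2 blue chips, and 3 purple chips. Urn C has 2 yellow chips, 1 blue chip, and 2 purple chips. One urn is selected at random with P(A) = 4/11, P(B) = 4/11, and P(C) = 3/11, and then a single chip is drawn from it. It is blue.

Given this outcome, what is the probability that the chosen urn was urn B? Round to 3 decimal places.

0.474

Under each hypothesis, the probability of this draw is: P(data | urn A) = (1/6) = 1/6; P(data | urn B) = (2/7) = 2/7; P(data | urn C) = (1/5) = 1/5.
Weighting by the prior gives 4/11 · 1/6 = 2/33, 4/11 · 2/7 = 8/77, 3/11 · 1/5 = 3/55; summing to 23/105.
Hence P(urn B | data) = (8/77) / (23/105) = 120/253.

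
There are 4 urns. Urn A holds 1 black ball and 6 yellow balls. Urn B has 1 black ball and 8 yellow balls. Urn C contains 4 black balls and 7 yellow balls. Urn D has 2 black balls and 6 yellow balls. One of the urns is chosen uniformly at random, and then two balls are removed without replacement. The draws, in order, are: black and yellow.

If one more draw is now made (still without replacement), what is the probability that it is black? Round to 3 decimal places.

0.167

For each hypothesis, P(data | H) works out to: P(data | urn A) = (1/7)(6/6) = 0.14286; P(data | urn B) = (1/9)(8/8) = 0.11111; P(data | urn C) = (4/11)(7/10) = 0.25455; P(data | urn D) = (2/8)(6/7) = 0.21429.
The prior-weighted likelihoods are 1/4 · 0.14286 = 0.035714, 1/4 · 0.11111 = 0.027778, 1/4 · 0.25455 = 0.063636, 1/4 · 0.21429 = 0.053571; with total 0.1807.
The posterior is then P(urn A | data) = 0.19764, P(urn B | data) = 0.15372, P(urn C | data) = 0.35217, P(urn D | data) = 0.29647.
So P(black next | data) = Σ P(black next | H) P(H | data) = (0)(0.19764) + (0)(0.15372) + (1/3)(0.35217) + (1/6)(0.29647) = 0.1668.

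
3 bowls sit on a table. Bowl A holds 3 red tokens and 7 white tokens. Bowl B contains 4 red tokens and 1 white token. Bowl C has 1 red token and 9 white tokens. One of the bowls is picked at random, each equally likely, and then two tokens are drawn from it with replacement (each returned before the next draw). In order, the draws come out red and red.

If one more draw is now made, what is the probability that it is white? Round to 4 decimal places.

0.2703

Compute the likelihood of the observed sequence for each case: P(data | bowl A) = (3/10)(3/10) = 9/100; P(data | bowl B) = (4/5)(4/5) = 16/25; P(data | bowl C) = (1/10)(1/10) = 1/100.
Multiplying each by its prior: 1/3 · 9/100 = 3/100, 1/3 · 16/25 = 16/75, 1/3 · 1/100 = 1/300; with total 37/150.
Dividing through by the total gives posterior P(bowl A | data) = 9/74, P(bowl B | data) = 32/37, P(bowl C | data) = 1/74.
So P(white next | data) = Σ P(white next | H) P(H | data) = (7/10)(9/74) + (1/5)(32/37) + (9/10)(1/74) = 10/37.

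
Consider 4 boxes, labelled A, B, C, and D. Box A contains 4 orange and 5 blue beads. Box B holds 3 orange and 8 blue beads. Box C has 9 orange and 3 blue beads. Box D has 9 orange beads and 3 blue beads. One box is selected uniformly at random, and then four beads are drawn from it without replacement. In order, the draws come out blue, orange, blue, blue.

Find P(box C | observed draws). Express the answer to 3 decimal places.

Compute the likelihood of the observed sequence for each case: P(data | box A) = (5/9)(4/8)(4/7)(3/6) = 0.079365; P(data | box B) = (8/11)(3/10)(7/9)(6/8) = 0.12727; P(data | box C) = (3/12)(9/11)(2/10)(1/9) = 0.0045455; P(data | box D) = (3/12)(9/11)(2/10)(1/9) = 0.0045455.
Weighting by the prior gives 1/4 · 0.079365 = 0.019841, 1/4 · 0.12727 = 0.031818, 1/4 · 0.0045455 = 0.0011364, 1/4 · 0.0045455 = 0.0011364; with total 0.053932.
By Bayes' rule, P(box C | data) = (0.0011364) / (0.053932) = 0.02107.

0.021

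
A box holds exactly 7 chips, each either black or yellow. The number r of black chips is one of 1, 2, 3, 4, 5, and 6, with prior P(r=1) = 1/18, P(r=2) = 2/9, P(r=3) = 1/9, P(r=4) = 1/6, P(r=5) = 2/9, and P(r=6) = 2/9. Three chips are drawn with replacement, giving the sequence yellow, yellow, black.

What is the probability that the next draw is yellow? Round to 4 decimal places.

For each hypothesis, P(data | H) works out to: P(data | r = 1) = (6/7)(6/7)(1/7) = 0.10496; P(data | r = 2) = (5/7)(5/7)(2/7) = 0.14577; P(data | r = 3) = (4/7)(4/7)(3/7) = 0.13994; P(data | r = 4) = (3/7)(3/7)(4/7) = 0.10496; P(data | r = 5) = (2/7)(2/7)(5/7) = 0.058309; P(data | r = 6) = (1/7)(1/7)(6/7) = 0.017493.
Multiplying each by its prior: 1/18 · 0.10496 = 0.0058309, 2/9 · 0.14577 = 0.032394, 1/9 · 0.13994 = 0.015549, 1/6 · 0.10496 = 0.017493, 2/9 · 0.058309 = 0.012958, 2/9 · 0.017493 = 0.0038873; these sum to 0.088111.
Dividing through by the total gives posterior P(r = 1 | data) = 0.066176, P(r = 2 | data) = 0.36765, P(r = 3 | data) = 0.17647, P(r = 4 | data) = 0.19853, P(r = 5 | data) = 0.14706, P(r = 6 | data) = 0.044118.
Averaging over the posterior, P(yellow next | data) = (6/7)(0.066176) + (5/7)(0.36765) + (4/7)(0.17647) + (3/7)(0.19853) + (2/7)(0.14706) + (1/7)(0.044118) = 0.55357.

0.5536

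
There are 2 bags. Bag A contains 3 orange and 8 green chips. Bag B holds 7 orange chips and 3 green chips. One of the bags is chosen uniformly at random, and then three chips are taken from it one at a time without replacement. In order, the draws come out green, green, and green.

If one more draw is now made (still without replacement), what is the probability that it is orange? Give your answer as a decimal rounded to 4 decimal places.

0.3900

Compute the likelihood of the observed sequence for each case: P(data | bag A) = (8/11)(7/10)(6/9) = 56/165; P(data | bag B) = (3/10)(2/9)(1/8) = 1/120.
The prior-weighted likelihoods are 1/2 · 56/165 = 28/165, 1/2 · 1/120 = 1/240; summing to 153/880.
The posterior is then P(bag A | data) = 448/459, P(bag B | data) = 11/459.
Averaging over the posterior, P(orange next | data) = (3/8)(448/459) + (1)(11/459) = 179/459.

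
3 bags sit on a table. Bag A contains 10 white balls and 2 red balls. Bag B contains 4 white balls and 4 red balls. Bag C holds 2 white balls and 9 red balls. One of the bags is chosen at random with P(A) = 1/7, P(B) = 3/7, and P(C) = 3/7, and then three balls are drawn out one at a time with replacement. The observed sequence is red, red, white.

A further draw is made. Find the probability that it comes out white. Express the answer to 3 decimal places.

0.358

Compute the likelihood of the observed sequence for each case: P(data | bag A) = (2/12)(2/12)(10/12) = 0.023148; P(data | bag B) = (4/8)(4/8)(4/8) = 0.125; P(data | bag C) = (9/11)(9/11)(2/11) = 0.12171.
Multiplying each by its prior: 1/7 · 0.023148 = 0.0033069, 3/7 · 0.125 = 0.053571, 3/7 · 0.12171 = 0.052163; summing to 0.10904.
Normalising, the posterior is P(bag A | data) = 0.030327, P(bag B | data) = 0.4913, P(bag C | data) = 0.47838.
Averaging over the posterior, P(white next | data) = (5/6)(0.030327) + (1/2)(0.4913) + (2/11)(0.47838) = 0.3579.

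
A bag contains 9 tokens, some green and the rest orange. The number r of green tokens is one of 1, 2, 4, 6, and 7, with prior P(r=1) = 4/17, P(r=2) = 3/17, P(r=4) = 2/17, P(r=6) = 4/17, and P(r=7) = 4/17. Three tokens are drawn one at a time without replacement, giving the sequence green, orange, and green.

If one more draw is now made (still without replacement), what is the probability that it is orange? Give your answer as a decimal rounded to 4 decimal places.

Under each hypothesis, the probability of the observed sequence is: P(data | r = 1) = (1/9)(8/8)(0/7) = 0; P(data | r = 2) = (2/9)(7/8)(1/7) = 0.027778; P(data | r = 4) = (4/9)(5/8)(3/7) = 0.11905; P(data | r = 6) = (6/9)(3/8)(5/7) = 0.17857; P(data | r = 7) = (7/9)(2/8)(6/7) = 0.16667.
Weighting by the prior gives 4/17 · 0 = 0, 3/17 · 0.027778 = 0.004902, 2/17 · 0.11905 = 0.014006, 4/17 · 0.17857 = 0.042017, 4/17 · 0.16667 = 0.039216; summing to 0.10014.
The posterior is then P(r = 1 | data) = 0, P(r = 2 | data) = 0.048951, P(r = 4 | data) = 0.13986, P(r = 6 | data) = 0.41958, P(r = 7 | data) = 0.39161.
Averaging over the posterior, P(orange next | data) = (1)(0.048951) + (2/3)(0.13986) + (1/3)(0.41958) + (1/6)(0.39161) = 0.34732.

0.3473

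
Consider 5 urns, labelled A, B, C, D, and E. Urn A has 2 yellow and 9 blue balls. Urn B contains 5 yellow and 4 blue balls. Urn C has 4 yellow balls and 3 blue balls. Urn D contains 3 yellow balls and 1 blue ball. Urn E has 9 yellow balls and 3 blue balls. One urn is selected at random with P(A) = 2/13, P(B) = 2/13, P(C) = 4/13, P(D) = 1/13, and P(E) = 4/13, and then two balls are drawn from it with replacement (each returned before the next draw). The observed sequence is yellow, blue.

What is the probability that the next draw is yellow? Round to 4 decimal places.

0.5875

The likelihood of the observed sequence under each hypothesis: P(data | urn A) = (2/11)(9/11) = 0.14876; P(data | urn B) = (5/9)(4/9) = 0.24691; P(data | urn C) = (4/7)(3/7) = 0.2449; P(data | urn D) = (3/4)(1/4) = 0.1875; P(data | urn E) = (9/12)(3/12) = 0.1875.
Multiplying each by its prior: 2/13 · 0.14876 = 0.022886, 2/13 · 0.24691 = 0.037987, 4/13 · 0.2449 = 0.075353, 1/13 · 0.1875 = 0.014423, 4/13 · 0.1875 = 0.057692; summing to 0.20834.
Normalising, the posterior is P(urn A | data) = 0.10985, P(urn B | data) = 0.18233, P(urn C | data) = 0.36168, P(urn D | data) = 0.069228, P(urn E | data) = 0.27691.
The predictive probability is P(yellow next | data) = (2/11)(0.10985) + (5/9)(0.18233) + (4/7)(0.36168) + (3/4)(0.069228) + (3/4)(0.27691) = 0.58755.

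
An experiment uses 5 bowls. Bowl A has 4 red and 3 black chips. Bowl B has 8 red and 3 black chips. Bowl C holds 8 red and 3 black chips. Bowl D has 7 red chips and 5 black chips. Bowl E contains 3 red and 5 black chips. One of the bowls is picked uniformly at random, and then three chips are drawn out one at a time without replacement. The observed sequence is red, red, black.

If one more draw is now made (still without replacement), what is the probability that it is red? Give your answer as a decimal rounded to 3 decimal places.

0.588

Under each hypothesis, the probability of the observed sequence is: P(data | bowl A) = (4/7)(3/6)(3/5) = 0.17143; P(data | bowl B) = (8/11)(7/10)(3/9) = 0.1697; P(data | bowl C) = (8/11)(7/10)(3/9) = 0.1697; P(data | bowl D) = (7/12)(6/11)(5/10) = 0.15909; P(data | bowl E) = (3/8)(2/7)(5/6) = 0.089286.
Multiplying each by its prior: 1/5 · 0.17143 = 0.034286, 1/5 · 0.1697 = 0.033939, 1/5 · 0.1697 = 0.033939, 1/5 · 0.15909 = 0.031818, 1/5 · 0.089286 = 0.017857; these sum to 0.15184.
Normalising, the posterior is P(bowl A | data) = 0.2258, P(bowl B | data) = 0.22352, P(bowl C | data) = 0.22352, P(bowl D | data) = 0.20955, P(bowl E | data) = 0.11761.
Averaging over the posterior, P(red next | data) = (1/2)(0.2258) + (3/4)(0.22352) + (3/4)(0.22352) + (5/9)(0.20955) + (1/5)(0.11761) = 0.58812.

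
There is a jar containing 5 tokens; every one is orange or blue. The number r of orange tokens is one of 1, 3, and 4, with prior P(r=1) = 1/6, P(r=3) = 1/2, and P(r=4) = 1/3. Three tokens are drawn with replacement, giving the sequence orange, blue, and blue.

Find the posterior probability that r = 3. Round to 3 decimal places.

0.600

Compute the likelihood of the observed sequence for each case: P(data | r = 1) = (1/5)(4/5)(4/5) = 16/125; P(data | r = 3) = (3/5)(2/5)(2/5) = 12/125; P(data | r = 4) = (4/5)(1/5)(1/5) = 4/125.
Weighting by the prior gives 1/6 · 16/125 = 8/375, 1/2 · 12/125 = 6/125, 1/3 · 4/125 = 4/375; summing to 2/25.
So P(r = 3 | data) = (6/125) / (2/25) = 3/5.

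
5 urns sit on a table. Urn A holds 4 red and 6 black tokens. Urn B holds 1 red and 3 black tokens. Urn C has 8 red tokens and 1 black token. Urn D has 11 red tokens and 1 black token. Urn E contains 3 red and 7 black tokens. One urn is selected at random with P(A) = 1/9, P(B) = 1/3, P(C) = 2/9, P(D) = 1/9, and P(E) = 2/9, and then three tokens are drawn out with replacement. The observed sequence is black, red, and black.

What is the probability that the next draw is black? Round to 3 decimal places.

0.689

Compute the likelihood of the observed sequence for each case: P(data | urn A) = (6/10)(4/10)(6/10) = 0.144; P(data | urn B) = (3/4)(1/4)(3/4) = 0.14062; P(data | urn C) = (1/9)(8/9)(1/9) = 0.010974; P(data | urn D) = (1/12)(11/12)(1/12) = 0.0063657; P(data | urn E) = (7/10)(3/10)(7/10) = 0.147.
The prior-weighted likelihoods are 1/9 · 0.144 = 0.016, 1/3 · 0.14062 = 0.046875, 2/9 · 0.010974 = 0.0024387, 1/9 · 0.0063657 = 0.0007073, 2/9 · 0.147 = 0.032667; summing to 0.098688.
Normalising, the posterior is P(urn A | data) = 0.16213, P(urn B | data) = 0.47498, P(urn C | data) = 0.024711, P(urn D | data) = 0.0071671, P(urn E | data) = 0.33101.
Averaging over the posterior, P(black next | data) = (3/5)(0.16213) + (3/4)(0.47498) + (1/9)(0.024711) + (1/12)(0.0071671) + (7/10)(0.33101) = 0.68856.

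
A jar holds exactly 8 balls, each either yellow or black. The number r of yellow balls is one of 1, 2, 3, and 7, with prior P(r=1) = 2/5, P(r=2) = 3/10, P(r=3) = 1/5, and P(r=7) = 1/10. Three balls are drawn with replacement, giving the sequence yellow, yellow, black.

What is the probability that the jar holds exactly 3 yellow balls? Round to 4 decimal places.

0.3766

The likelihood of the observed sequence under each hypothesis: P(data | r = 1) = (1/8)(1/8)(7/8) = 0.013672; P(data | r = 2) = (2/8)(2/8)(6/8) = 0.046875; P(data | r = 3) = (3/8)(3/8)(5/8) = 0.087891; P(data | r = 7) = (7/8)(7/8)(1/8) = 0.095703.
Weighting by the prior gives 2/5 · 0.013672 = 0.0054687, 3/10 · 0.046875 = 0.014063, 1/5 · 0.087891 = 0.017578, 1/10 · 0.095703 = 0.0095703; with total 0.04668.
So P(r = 3 | data) = (0.017578) / (0.04668) = 0.37657.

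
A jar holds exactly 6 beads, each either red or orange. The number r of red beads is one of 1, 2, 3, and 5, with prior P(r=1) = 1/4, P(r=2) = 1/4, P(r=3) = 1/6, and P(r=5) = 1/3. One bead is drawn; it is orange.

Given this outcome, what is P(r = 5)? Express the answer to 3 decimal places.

0.108

The likelihood of this draw under each hypothesis: P(data | r = 1) = (5/6) = 5/6; P(data | r = 2) = (4/6) = 2/3; P(data | r = 3) = (3/6) = 1/2; P(data | r = 5) = (1/6) = 1/6.
Weighting by the prior gives 1/4 · 5/6 = 5/24, 1/4 · 2/3 = 1/6, 1/6 · 1/2 = 1/12, 1/3 · 1/6 = 1/18; summing to 37/72.
So P(r = 5 | data) = (1/18) / (37/72) = 4/37.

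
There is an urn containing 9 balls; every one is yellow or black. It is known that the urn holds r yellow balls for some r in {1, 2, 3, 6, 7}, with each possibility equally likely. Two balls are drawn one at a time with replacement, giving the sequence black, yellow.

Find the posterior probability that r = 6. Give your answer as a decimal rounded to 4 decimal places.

0.2500

Compute the likelihood of the observed sequence for each case: P(data | r = 1) = (8/9)(1/9) = 8/81; P(data | r = 2) = (7/9)(2/9) = 14/81; P(data | r = 3) = (6/9)(3/9) = 2/9; P(data | r = 6) = (3/9)(6/9) = 2/9; P(data | r = 7) = (2/9)(7/9) = 14/81.
Multiplying each by its prior: 1/5 · 8/81 = 8/405, 1/5 · 14/81 = 14/405, 1/5 · 2/9 = 2/45, 1/5 · 2/9 = 2/45, 1/5 · 14/81 = 14/405; summing to 8/45.
So P(r = 6 | data) = (2/45) / (8/45) = 1/4.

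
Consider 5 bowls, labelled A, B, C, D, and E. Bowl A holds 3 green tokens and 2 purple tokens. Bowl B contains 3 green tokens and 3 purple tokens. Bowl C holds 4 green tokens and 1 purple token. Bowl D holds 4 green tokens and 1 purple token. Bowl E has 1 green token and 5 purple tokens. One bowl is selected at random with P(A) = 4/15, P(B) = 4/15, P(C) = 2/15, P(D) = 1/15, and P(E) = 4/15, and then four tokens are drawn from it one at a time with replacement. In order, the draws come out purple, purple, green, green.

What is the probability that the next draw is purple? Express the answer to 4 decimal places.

0.4679

Under each hypothesis, the probability of the observed sequence is: P(data | bowl A) = (2/5)(2/5)(3/5)(3/5) = 0.0576; P(data | bowl B) = (3/6)(3/6)(3/6)(3/6) = 0.0625; P(data | bowl C) = (1/5)(1/5)(4/5)(4/5) = 0.0256; P(data | bowl D) = (1/5)(1/5)(4/5)(4/5) = 0.0256; P(data | bowl E) = (5/6)(5/6)(1/6)(1/6) = 0.01929.
The prior-weighted likelihoods are 4/15 · 0.0576 = 0.01536, 4/15 · 0.0625 = 0.016667, 2/15 · 0.0256 = 0.0034133, 1/15 · 0.0256 = 0.0017067, 4/15 · 0.01929 = 0.005144; summing to 0.042291.
Normalising, the posterior is P(bowl A | data) = 0.3632, P(bowl B | data) = 0.3941, P(bowl C | data) = 0.080711, P(bowl D | data) = 0.040356, P(bowl E | data) = 0.12164.
So P(purple next | data) = Σ P(purple next | H) P(H | data) = (2/5)(0.3632) + (1/2)(0.3941) + (1/5)(0.080711) + (1/5)(0.040356) + (5/6)(0.12164) = 0.4679.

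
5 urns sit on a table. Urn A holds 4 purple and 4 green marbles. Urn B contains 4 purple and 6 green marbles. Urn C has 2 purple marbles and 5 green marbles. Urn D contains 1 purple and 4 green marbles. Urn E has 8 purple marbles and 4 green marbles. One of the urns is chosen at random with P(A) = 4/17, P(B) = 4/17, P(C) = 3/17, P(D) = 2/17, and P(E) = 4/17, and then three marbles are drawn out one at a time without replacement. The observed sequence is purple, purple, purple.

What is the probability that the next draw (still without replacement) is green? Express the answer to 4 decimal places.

0.5534

Compute the likelihood of the observed sequence for each case: P(data | urn A) = (4/8)(3/7)(2/6) = 0.071429; P(data | urn B) = (4/10)(3/9)(2/8) = 0.033333; P(data | urn C) = (2/7)(1/6)(0/5) = 0; P(data | urn D) = (1/5)(0/4) = 0; P(data | urn E) = (8/12)(7/11)(6/10) = 0.25455.
Weighting by the prior gives 4/17 · 0.071429 = 0.016807, 4/17 · 0.033333 = 0.0078431, 3/17 · 0 = 0, 2/17 · 0 = 0, 4/17 · 0.25455 = 0.059893; with total 0.084543.
Dividing through by the total gives posterior P(urn A | data) = 0.1988, P(urn B | data) = 0.092771, P(urn C | data) = 0, P(urn D | data) = 0, P(urn E | data) = 0.70843.
The predictive probability is P(green next | data) = (4/5)(0.1988) + (6/7)(0.092771) + (4/9)(0.70843) = 0.55341.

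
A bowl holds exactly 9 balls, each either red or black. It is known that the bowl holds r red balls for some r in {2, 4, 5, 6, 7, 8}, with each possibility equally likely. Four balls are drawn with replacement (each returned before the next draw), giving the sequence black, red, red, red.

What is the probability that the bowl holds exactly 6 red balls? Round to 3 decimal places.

0.238

The likelihood of the observed sequence under each hypothesis: P(data | r = 2) = (7/9)(2/9)(2/9)(2/9) = 0.0085353; P(data | r = 4) = (5/9)(4/9)(4/9)(4/9) = 0.048773; P(data | r = 5) = (4/9)(5/9)(5/9)(5/9) = 0.076208; P(data | r = 6) = (3/9)(6/9)(6/9)(6/9) = 0.098765; P(data | r = 7) = (2/9)(7/9)(7/9)(7/9) = 0.10456; P(data | r = 8) = (1/9)(8/9)(8/9)(8/9) = 0.078037.
Multiplying each by its prior: 1/6 · 0.0085353 = 0.0014225, 1/6 · 0.048773 = 0.0081288, 1/6 · 0.076208 = 0.012701, 1/6 · 0.098765 = 0.016461, 1/6 · 0.10456 = 0.017426, 1/6 · 0.078037 = 0.013006; with total 0.069146.
Therefore the posterior P(r = 6 | data) = (0.016461) / (0.069146) = 0.23806.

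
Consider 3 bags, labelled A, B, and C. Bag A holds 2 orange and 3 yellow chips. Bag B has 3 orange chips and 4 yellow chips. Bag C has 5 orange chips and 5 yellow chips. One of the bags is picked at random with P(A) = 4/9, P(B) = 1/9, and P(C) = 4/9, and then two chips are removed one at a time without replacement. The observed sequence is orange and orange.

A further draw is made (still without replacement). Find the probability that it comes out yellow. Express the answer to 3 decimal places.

Compute the likelihood of the observed sequence for each case: P(data | bag A) = (2/5)(1/4) = 0.1; P(data | bag B) = (3/7)(2/6) = 0.14286; P(data | bag C) = (5/10)(4/9) = 0.22222.
Weighting by the prior gives 4/9 · 0.1 = 0.044444, 1/9 · 0.14286 = 0.015873, 4/9 · 0.22222 = 0.098765; with total 0.15908.
Dividing through by the total gives posterior P(bag A | data) = 0.27938, P(bag B | data) = 0.099778, P(bag C | data) = 0.62084.
The predictive probability is P(yellow next | data) = (1)(0.27938) + (4/5)(0.099778) + (5/8)(0.62084) = 0.74723.

0.747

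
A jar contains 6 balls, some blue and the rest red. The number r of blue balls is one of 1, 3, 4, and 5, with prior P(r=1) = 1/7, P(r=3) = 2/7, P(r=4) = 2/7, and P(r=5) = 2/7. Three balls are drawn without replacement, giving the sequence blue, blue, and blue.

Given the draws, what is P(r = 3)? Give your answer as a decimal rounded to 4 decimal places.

0.0667

For each hypothesis, P(data | H) works out to: P(data | r = 1) = (1/6)(0/5) = 0; P(data | r = 3) = (3/6)(2/5)(1/4) = 1/20; P(data | r = 4) = (4/6)(3/5)(2/4) = 1/5; P(data | r = 5) = (5/6)(4/5)(3/4) = 1/2.
The prior-weighted likelihoods are 1/7 · 0 = 0, 2/7 · 1/20 = 1/70, 2/7 · 1/5 = 2/35, 2/7 · 1/2 = 1/7; summing to 3/14.
Therefore the posterior P(r = 3 | data) = (1/70) / (3/14) = 1/15.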